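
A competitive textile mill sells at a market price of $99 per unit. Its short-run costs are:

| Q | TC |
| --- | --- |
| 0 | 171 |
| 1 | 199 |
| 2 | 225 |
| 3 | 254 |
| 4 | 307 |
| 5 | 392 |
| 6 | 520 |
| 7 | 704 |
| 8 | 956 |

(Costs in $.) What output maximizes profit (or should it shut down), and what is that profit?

Q = 5; profit = $103

Tabulate TR − TC: Q=0: -171; Q=1: -100; Q=2: -27; Q=3: 43; Q=4: 89; Q=5: 103; Q=6: 74; Q=7: -11; Q=8: -164.
Profit is maximized at Q = 5. AVC there is 221/5 = $44.20 ≤ P, so producing beats shutting down (which would give -$171).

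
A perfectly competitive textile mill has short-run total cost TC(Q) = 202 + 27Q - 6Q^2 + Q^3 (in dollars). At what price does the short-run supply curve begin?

The firm shuts down when price falls below the minimum of average variable cost. AVC = VC/Q = 27 - 6Q + Q^2.
dAVC/dQ = -6 + 2Q = 0 gives Q = 3. min AVC = 27 - 6·3 + 3^2 = 18.
So the shutdown price is $18.

$18 per unit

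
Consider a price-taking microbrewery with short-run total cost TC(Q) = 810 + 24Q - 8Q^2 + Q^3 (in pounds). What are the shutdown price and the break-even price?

Shutdown price = min AVC. AVC = 24 - 8Q + Q^2, with vertex at Q = 4 and minimum £8.
ATC = 810/Q + 24 - 8Q + Q^2. Setting dATC/dQ = −810/Q^2 − 8 + 2Q = 0 gives Q = 9 (since 2·9^3 − 8·9^2 = 810).
min ATC = 810/9 + 24 − 8·9 + 9^2 = £123. That is the break-even price.
For £8 ≤ P < £123 the firm produces at a loss; below £8 it shuts down.

Shutdown price = £8; break-even price = £123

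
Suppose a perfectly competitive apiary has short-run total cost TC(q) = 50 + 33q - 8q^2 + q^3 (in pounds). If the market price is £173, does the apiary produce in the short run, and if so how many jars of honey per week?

Produce at q = 10

Variable cost is VC = 33q - 8q^2 + q^3, so AVC = VC/q = 33 - 8q + q^2 and MC = dTC/dq = 33 - 16q + 3q^2.
The AVC parabola has its vertex at q = 8/2 = 4, where AVC = 33 - 8·4 + 4^2 = £17.
Because £173 ≥ £17, revenue can cover variable cost; the firm operates.
Solving P = MC: -140 - 16q + 3q^2 = 0 ⇒ q = -14/3 or 10. On the upward-sloping branch, q* = 10.
Check: AVC at q = 10 is £53 ≤ P, so revenue covers variable cost.
Profit = P·q − TC = 173·10 − 580 = £1150.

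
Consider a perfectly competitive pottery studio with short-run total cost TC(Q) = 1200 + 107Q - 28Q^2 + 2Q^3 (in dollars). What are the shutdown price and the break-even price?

Shutdown price = $9; break-even price = $147

AVC = 107 - 28Q + 2Q^2; minimized at Q = 7, giving min AVC = $9. That is the shutdown price.
ATC = 1200/Q + 107 - 28Q + 2Q^2. Setting dATC/dQ = −1200/Q^2 − 28 + 4Q = 0 gives Q = 10 (since 4·10^3 − 28·10^2 = 1200).
min ATC = 1200/10 + 107 − 28·10 + 2·10^2 = $147. That is the break-even price.
Between these two prices the firm operates at a loss; above $147 it earns a profit.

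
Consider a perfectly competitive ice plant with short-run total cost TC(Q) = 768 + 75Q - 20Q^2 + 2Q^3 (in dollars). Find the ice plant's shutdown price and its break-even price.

Shutdown price = $25; break-even price = $139

AVC = 75 - 20Q + 2Q^2; minimized at Q = 5, giving min AVC = $25. That is the shutdown price.
ATC = 768/Q + 75 - 20Q + 2Q^2. Setting dATC/dQ = −768/Q^2 − 20 + 4Q = 0 gives Q = 8 (since 4·8^3 − 20·8^2 = 768).
min ATC = 768/8 + 75 − 20·8 + 2·8^2 = $139. That is the break-even price.
Between these two prices the firm operates at a loss; above $139 it earns a profit.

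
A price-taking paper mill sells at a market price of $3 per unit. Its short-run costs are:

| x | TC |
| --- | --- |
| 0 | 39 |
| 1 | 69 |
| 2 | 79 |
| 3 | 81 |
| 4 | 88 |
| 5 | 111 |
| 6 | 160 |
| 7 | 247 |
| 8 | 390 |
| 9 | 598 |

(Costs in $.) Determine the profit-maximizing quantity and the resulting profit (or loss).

x = 0 (shut down); profit = -$39

Compute π = P·x − TC at each output: x=0: -39; x=1: -66; x=2: -73; x=3: -72; x=4: -76; x=5: -96; x=6: -142; x=7: -226; x=8: -366; x=9: -571.
Profit is highest at x = 0. Equivalently, the lowest AVC in the table is 49/4 ≈ $12.25 at x = 4, and P = $3 falls below it — price never covers variable cost, so the firm shuts down and loses only its fixed cost.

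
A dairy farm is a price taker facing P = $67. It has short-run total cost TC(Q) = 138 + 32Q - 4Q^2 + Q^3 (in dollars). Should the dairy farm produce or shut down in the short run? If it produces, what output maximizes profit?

Variable cost is VC = 32Q - 4Q^2 + Q^3, so AVC = VC/Q = 32 - 4Q + Q^2 and MC = dTC/dQ = 32 - 8Q + 3Q^2.
The AVC parabola has its vertex at Q = 4/2 = 2, where AVC = 32 - 4·2 + 2^2 = $28.
Because $67 ≥ $28, revenue can cover variable cost; the firm operates.
P = MC gives -35 - 8Q + 3Q^2 = 0, with roots -7/3 and 5. Take the larger (rising MC): Q* = 5.
Check: AVC at Q = 5 is $37 ≤ P, so revenue covers variable cost.
Profit = P·Q − TC = 67·5 − 323 = $12.

Produce at Q = 5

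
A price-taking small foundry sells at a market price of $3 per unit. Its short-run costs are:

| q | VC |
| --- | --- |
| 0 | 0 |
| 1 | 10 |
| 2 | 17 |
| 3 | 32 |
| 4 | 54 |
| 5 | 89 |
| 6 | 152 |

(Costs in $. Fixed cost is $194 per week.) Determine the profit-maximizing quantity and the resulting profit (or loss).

Profit at each row (π = 3q − TC): q=0: -194; q=1: -201; q=2: -205; q=3: -217; q=4: -236; q=5: -268; q=6: -328.
Profit is highest at q = 0. Equivalently, the lowest AVC in the table is 17/2 ≈ $8.50 at q = 2, and P = $3 falls below it — price never covers variable cost, so the firm shuts down and loses only its fixed cost.

q = 0 (shut down); profit = -$194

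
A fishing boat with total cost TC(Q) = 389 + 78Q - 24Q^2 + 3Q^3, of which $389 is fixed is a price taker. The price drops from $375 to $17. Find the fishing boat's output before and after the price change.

Output falls from 9 to 0 (the firm shuts down)

AVC = 78 - 24Q + 3Q^2, minimized at Q = 4 where min AVC = $30. MC = 78 - 48Q + 9Q^2.
At P = $375 ≥ min AVC, set P = MC on the rising branch: Q = 9.
At P = $17 < min AVC = $30, price no longer covers variable cost at any output, so the firm shuts down: Q = 0.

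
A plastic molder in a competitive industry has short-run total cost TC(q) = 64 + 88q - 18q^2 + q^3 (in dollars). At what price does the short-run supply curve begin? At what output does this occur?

$7 per unit, at q = 9

The firm shuts down when price falls below the minimum of average variable cost. AVC = VC/q = 88 - 18q + q^2.
dAVC/dq = -18 + 2q = 0 gives q = 9. min AVC = 88 - 18·9 + 9^2 = 7.
The firm shuts down for any P below $7.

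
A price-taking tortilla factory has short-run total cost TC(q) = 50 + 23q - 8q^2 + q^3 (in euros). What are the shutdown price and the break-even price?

Shutdown price = min AVC. AVC = 23 - 8q + q^2, with vertex at q = 4 and minimum €7.
ATC = 50/q + 23 - 8q + q^2. Setting dATC/dq = −50/q^2 − 8 + 2q = 0 gives q = 5 (since 2·5^3 − 8·5^2 = 50).
min ATC = 50/5 + 23 − 8·5 + 5^2 = €18. That is the break-even price.
For €7 ≤ P < €18 the firm produces at a loss; below €7 it shuts down.

Shutdown price = €7; break-even price = €18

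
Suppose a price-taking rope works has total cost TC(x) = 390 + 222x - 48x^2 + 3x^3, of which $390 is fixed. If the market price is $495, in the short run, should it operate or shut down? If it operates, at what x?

Variable cost is VC = 222x - 48x^2 + 3x^3, so AVC = VC/x = 222 - 48x + 3x^2 and MC = dTC/dx = 222 - 96x + 9x^2.
AVC is minimized where dAVC/dx = -48 + 6x = 0, at x = 8; min AVC = 222 - 48·8 + 3·8^2 = $30.
Because $495 ≥ $30, revenue can cover variable cost; the firm operates.
P = MC gives -273 - 96x + 9x^2 = 0, with roots -7/3 and 13. Take the larger (rising MC): x* = 13.
Check: AVC at x = 13 is $105 ≤ P, so revenue covers variable cost.
Profit = P·x − TC = 495·13 − 1755 = $4680.

Produce at x = 13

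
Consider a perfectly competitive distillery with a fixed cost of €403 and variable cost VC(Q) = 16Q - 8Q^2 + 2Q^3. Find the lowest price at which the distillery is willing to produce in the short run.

€8 per unit

The shutdown price is the minimum of AVC. VC = 16Q - 8Q^2 + 2Q^3, so AVC = 16 - 8Q + 2Q^2.
dAVC/dQ = -8 + 4Q = 0 gives Q = 2. min AVC = 16 - 8·2 + 2·2^2 = 8.
For P < €8 the firm produces nothing.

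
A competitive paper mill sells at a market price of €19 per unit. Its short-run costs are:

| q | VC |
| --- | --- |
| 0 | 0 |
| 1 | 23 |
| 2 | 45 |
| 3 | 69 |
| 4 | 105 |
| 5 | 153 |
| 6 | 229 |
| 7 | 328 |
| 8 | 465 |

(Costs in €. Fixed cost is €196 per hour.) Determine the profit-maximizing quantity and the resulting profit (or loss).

q = 0 (shut down); profit = -€196

Tabulate TR − TC: q=0: -196; q=1: -200; q=2: -203; q=3: -208; q=4: -225; q=5: -254; q=6: -311; q=7: -391; q=8: -509.
Profit is highest at q = 0. Equivalently, the lowest AVC in the table is 45/2 ≈ €22.50 at q = 2, and P = €19 falls below it — price never covers variable cost, so the firm shuts down and loses only its fixed cost.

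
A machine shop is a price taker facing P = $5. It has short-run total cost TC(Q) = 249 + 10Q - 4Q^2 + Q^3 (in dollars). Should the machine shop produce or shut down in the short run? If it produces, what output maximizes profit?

Shut down

Variable cost is VC = 10Q - 4Q^2 + Q^3, so AVC = VC/Q = 10 - 4Q + Q^2 and MC = dTC/dQ = 10 - 8Q + 3Q^2.
AVC is minimized where dAVC/dQ = -4 + 2Q = 0, at Q = 2; min AVC = 10 - 4·2 + 2^2 = $6.
With P < min AVC ($5 < $6), every unit sold adds to the loss.
Best response: produce nothing and absorb the $249 fixed cost.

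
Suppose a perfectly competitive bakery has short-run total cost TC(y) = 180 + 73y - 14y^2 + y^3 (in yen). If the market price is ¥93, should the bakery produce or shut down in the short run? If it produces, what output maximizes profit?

From TC, MC = TC'(y) = 73 - 28y + 3y^2 and AVC = VC/y = 73 - 14y + y^2.
The AVC parabola has its vertex at y = 14/2 = 7, where AVC = 73 - 14·7 + 7^2 = ¥24.
Because ¥93 ≥ ¥24, revenue can cover variable cost; the firm operates.
Set P = MC: 93 = 73 - 28y + 3y^2 → -20 - 28y + 3y^2 = 0. The roots are y = -2/3 and y = 10; the profit-maximizing output is on the rising part of MC, so y* = 10.
Check: AVC at y = 10 is ¥33 ≤ P, so revenue covers variable cost.
Profit = P·y − TC = 93·10 − 510 = ¥420.

Produce at y = 10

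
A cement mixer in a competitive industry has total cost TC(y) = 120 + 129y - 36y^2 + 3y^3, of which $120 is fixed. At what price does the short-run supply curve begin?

$21 per unit

Short-run supply begins at min AVC. From VC = 129y - 36y^2 + 3y^3, AVC = 129 - 36y + 3y^2.
dAVC/dy = -36 + 6y = 0 gives y = 6. min AVC = 129 - 36·6 + 3·6^2 = 21.
So the shutdown price is $21.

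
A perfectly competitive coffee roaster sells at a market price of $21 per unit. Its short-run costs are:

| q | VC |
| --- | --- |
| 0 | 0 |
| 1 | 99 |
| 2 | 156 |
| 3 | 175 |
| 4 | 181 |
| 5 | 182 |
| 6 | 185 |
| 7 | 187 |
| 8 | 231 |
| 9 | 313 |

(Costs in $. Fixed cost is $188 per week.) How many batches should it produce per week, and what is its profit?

Tabulate TR − TC: q=0: -188; q=1: -266; q=2: -302; q=3: -300; q=4: -285; q=5: -265; q=6: -247; q=7: -228; q=8: -251; q=9: -312.
Profit is highest at q = 0. Equivalently, the lowest AVC in the table is 187/7 ≈ $26.71 at q = 7, and P = $21 falls below it — price never covers variable cost, so the firm shuts down and loses only its fixed cost.

q = 0 (shut down); profit = -$188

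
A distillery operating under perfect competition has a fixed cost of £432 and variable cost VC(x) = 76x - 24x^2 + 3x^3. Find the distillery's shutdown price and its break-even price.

Shutdown price = £28; break-even price = £112

Shutdown price = min AVC. AVC = 76 - 24x + 3x^2, with vertex at x = 4 and minimum £28.
ATC = 432/x + 76 - 24x + 3x^2. Setting dATC/dx = −432/x^2 − 24 + 6x = 0 gives x = 6 (since 6·6^3 − 24·6^2 = 432).
min ATC = 432/6 + 76 − 24·6 + 3·6^2 = £112. That is the break-even price.
For £28 ≤ P < £112 the firm produces at a loss; below £28 it shuts down.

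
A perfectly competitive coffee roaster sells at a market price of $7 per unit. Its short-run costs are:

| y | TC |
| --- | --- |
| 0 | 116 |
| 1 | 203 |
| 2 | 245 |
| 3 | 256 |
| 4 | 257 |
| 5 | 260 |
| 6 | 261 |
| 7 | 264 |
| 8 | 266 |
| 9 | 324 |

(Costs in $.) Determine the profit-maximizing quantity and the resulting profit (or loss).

Compute π = P·y − TC at each output: y=0: -116; y=1: -196; y=2: -231; y=3: -235; y=4: -229; y=5: -225; y=6: -219; y=7: -215; y=8: -210; y=9: -261.
Profit is highest at y = 0. Equivalently, the lowest AVC in the table is 150/8 ≈ $18.75 at y = 8, and P = $7 falls below it — price never covers variable cost, so the firm shuts down and loses only its fixed cost.

y = 0 (shut down); profit = -$116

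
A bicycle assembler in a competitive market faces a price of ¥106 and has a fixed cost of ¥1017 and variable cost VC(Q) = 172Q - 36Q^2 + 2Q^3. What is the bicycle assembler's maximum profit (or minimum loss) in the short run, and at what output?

Profit = -¥49 at Q = 11

AVC = 172 - 36Q + 2Q^2; min AVC = ¥10 at Q = 9. Since P = ¥106 ≥ min AVC, the firm produces.
MC = 172 - 72Q + 6Q^2. Setting P = MC and taking the root on the rising branch gives Q* = 11.
TR = 106·11 = 1166. TC = 1017 + 198 = 1215. Profit = 1166 − 1215 = -¥49.
That loss of ¥49 beats the ¥1017 the firm would lose by shutting down; producing recovers ¥968 of fixed cost.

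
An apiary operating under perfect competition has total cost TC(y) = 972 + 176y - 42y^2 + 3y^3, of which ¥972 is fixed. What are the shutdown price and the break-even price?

Shutdown price = ¥29; break-even price = ¥149

Shutdown price = min AVC. AVC = 176 - 42y + 3y^2, with vertex at y = 7 and minimum ¥29.
ATC = 972/y + 176 - 42y + 3y^2. Setting dATC/dy = −972/y^2 − 42 + 6y = 0 gives y = 9 (since 6·9^3 − 42·9^2 = 972).
min ATC = 972/9 + 176 − 42·9 + 3·9^2 = ¥149. That is the break-even price.
For ¥29 ≤ P < ¥149 the firm produces at a loss; below ¥29 it shuts down.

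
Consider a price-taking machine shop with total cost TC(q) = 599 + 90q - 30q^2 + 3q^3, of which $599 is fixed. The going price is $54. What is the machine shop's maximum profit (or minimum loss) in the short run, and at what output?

Profit = -$383 at q = 6

AVC = 90 - 30q + 3q^2 has its minimum $15 at q = 5; price $54 clears that bar, so the firm operates.
MC = 90 - 60q + 9q^2. Setting P = MC and taking the root on the rising branch gives q* = 6.
TR = 54·6 = 324. TC = 599 + 108 = 707. Profit = 324 − 707 = -$383.
That loss of $383 beats the $599 the firm would lose by shutting down; producing recovers $216 of fixed cost.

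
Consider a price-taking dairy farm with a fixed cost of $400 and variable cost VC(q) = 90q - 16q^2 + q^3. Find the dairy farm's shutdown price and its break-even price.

Shutdown price = $26; break-even price = $70

AVC = 90 - 16q + q^2; minimized at q = 8, giving min AVC = $26. That is the shutdown price.
ATC = 400/q + 90 - 16q + q^2. Setting dATC/dq = −400/q^2 − 16 + 2q = 0 gives q = 10 (since 2·10^3 − 16·10^2 = 400).
min ATC = 400/10 + 90 − 16·10 + 10^2 = $70. That is the break-even price.
For $26 ≤ P < $70 the firm produces at a loss; below $26 it shuts down.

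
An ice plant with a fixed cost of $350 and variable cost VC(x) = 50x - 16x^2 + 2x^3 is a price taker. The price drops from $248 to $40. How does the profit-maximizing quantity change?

AVC = 50 - 16x + 2x^2, minimized at x = 4 where min AVC = $18. MC = 50 - 32x + 6x^2.
At P = $248 ≥ min AVC, set P = MC on the rising branch: x = 9.
At P = $40 ≥ min AVC, set P = MC: x = 5. The firm stays open but cuts output.

Output falls from 9 to 5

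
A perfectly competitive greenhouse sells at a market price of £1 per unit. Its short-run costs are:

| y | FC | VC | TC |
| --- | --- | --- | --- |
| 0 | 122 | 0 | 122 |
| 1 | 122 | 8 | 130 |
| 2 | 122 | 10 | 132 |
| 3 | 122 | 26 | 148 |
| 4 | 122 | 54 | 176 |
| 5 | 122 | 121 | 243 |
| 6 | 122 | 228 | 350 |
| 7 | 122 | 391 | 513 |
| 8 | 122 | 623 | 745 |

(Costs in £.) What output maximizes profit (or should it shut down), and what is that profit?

y = 0 (shut down); profit = -£122

Compute π = P·y − TC at each output: y=0: -122; y=1: -129; y=2: -130; y=3: -145; y=4: -172; y=5: -238; y=6: -344; y=7: -506; y=8: -737.
Profit is highest at y = 0. Equivalently, the lowest AVC in the table is 10/2 ≈ £5 at y = 2, and P = £1 falls below it — price never covers variable cost, so the firm shuts down and loses only its fixed cost.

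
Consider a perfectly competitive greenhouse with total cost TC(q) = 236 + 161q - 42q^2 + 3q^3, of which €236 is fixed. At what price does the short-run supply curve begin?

€14 per unit

The shutdown price is the minimum of AVC. VC = 161q - 42q^2 + 3q^3, so AVC = 161 - 42q + 3q^2.
dAVC/dq = -42 + 6q = 0 gives q = 7. min AVC = 161 - 42·7 + 3·7^2 = 14.
The firm shuts down for any P below €14.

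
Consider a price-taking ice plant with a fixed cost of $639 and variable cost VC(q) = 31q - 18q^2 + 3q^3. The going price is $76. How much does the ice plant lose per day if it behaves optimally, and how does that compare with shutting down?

Profit = -$339 at q = 5

AVC = 31 - 18q + 3q^2; min AVC = $4 at q = 3. Since P = $76 ≥ min AVC, the firm produces.
With MC = 31 - 36q + 9q^2, P = MC on the upward-sloping part at q* = 5.
TR = 76·5 = 380. TC = 639 + 80 = 719. Profit = 380 − 719 = -$339.
By producing, the firm covers all variable cost plus $300 of fixed cost; shutting down would lose the full $639.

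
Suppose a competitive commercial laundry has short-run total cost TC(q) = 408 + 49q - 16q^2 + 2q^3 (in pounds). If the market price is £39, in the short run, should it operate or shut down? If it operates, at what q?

From TC, MC = TC'(q) = 49 - 32q + 6q^2 and AVC = VC/q = 49 - 16q + 2q^2.
The AVC parabola has its vertex at q = 16/4 = 4, where AVC = 49 - 16·4 + 2·4^2 = £17.
Because £39 ≥ £17, revenue can cover variable cost; the firm operates.
Set P = MC: 39 = 49 - 32q + 6q^2 → 10 - 32q + 6q^2 = 0. The roots are q = 1/3 and q = 5; the profit-maximizing output is on the rising part of MC, so q* = 5.
Check: AVC at q = 5 is £19 ≤ P, so revenue covers variable cost.
Profit = P·q − TC = 39·5 − 503 = -£308, a loss, but smaller than the £408 fixed cost the firm would lose by shutting down.

Produce at q = 5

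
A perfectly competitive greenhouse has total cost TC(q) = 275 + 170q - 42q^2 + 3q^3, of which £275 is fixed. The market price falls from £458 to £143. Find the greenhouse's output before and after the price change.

Output falls from 12 to 9

AVC = 170 - 42q + 3q^2, minimized at q = 7 where min AVC = £23. MC = 170 - 84q + 9q^2.
At P = £458 ≥ min AVC, set P = MC on the rising branch: q = 12.
At P = £143 ≥ min AVC, set P = MC: q = 9. The firm stays open but cuts output.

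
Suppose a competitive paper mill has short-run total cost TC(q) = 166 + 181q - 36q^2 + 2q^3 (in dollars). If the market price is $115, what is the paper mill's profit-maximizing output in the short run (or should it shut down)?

Produce at q = 11

From TC, MC = TC'(q) = 181 - 72q + 6q^2 and AVC = VC/q = 181 - 36q + 2q^2.
AVC hits its minimum where MC = AVC, at q = 9, giving min AVC = 181 - 36·9 + 2·9^2 = $19.
P = $115 exceeds min AVC = $19, so the firm stays open.
Set P = MC: 115 = 181 - 72q + 6q^2 → 66 - 72q + 6q^2 = 0. The roots are q = 1 and q = 11; the profit-maximizing output is on the rising part of MC, so q* = 11.
Check: AVC at q = 11 is $27 ≤ P, so revenue covers variable cost.
Profit = P·q − TC = 115·11 − 463 = $802.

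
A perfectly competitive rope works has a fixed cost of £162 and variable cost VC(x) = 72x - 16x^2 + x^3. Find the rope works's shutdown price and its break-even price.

Shutdown price = £8; break-even price = £27

AVC = 72 - 16x + x^2; minimized at x = 8, giving min AVC = £8. That is the shutdown price.
ATC = 162/x + 72 - 16x + x^2. Setting dATC/dx = −162/x^2 − 16 + 2x = 0 gives x = 9 (since 2·9^3 − 16·9^2 = 162).
min ATC = 162/9 + 72 − 16·9 + 9^2 = £27. That is the break-even price.
For £8 ≤ P < £27 the firm produces at a loss; below £8 it shuts down.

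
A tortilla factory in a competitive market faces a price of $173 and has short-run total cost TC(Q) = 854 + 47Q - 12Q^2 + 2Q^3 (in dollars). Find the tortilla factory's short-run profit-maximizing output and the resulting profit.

Profit = -$70 at Q = 7

AVC = 47 - 12Q + 2Q^2; min AVC = $29 at Q = 3. Since P = $173 ≥ min AVC, the firm produces.
MC = 47 - 24Q + 6Q^2. Setting P = MC and taking the root on the rising branch gives Q* = 7.
TR = 173·7 = 1211. TC = 854 + 427 = 1281. Profit = 1211 − 1281 = -$70.
By producing, the firm covers all variable cost plus $784 of fixed cost; shutting down would lose the full $854.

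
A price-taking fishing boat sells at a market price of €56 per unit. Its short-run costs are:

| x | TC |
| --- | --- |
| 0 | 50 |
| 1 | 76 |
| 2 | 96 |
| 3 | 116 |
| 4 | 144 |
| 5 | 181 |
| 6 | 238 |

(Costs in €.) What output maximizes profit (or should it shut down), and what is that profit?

Profit at each row (π = 56x − TC): x=0: -50; x=1: -20; x=2: 16; x=3: 52; x=4: 80; x=5: 99; x=6: 98.
Profit is maximized at x = 5. AVC there is 131/5 = €26.20 ≤ P, so producing beats shutting down (which would give -€50).

x = 5; profit = €99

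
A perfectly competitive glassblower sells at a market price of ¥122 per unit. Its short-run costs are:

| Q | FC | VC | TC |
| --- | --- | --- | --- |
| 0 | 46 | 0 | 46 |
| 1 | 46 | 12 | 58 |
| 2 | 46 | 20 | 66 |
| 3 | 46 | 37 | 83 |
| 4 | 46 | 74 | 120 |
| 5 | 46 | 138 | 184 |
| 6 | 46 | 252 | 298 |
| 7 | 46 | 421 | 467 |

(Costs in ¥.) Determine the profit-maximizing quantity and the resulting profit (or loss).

Compute π = P·Q − TC at each output: Q=0: -46; Q=1: 64; Q=2: 178; Q=3: 283; Q=4: 368; Q=5: 426; Q=6: 434; Q=7: 387.
Profit is maximized at Q = 6. AVC there is 252/6 = ¥42 ≤ P, so producing beats shutting down (which would give -¥46).

Q = 6; profit = ¥434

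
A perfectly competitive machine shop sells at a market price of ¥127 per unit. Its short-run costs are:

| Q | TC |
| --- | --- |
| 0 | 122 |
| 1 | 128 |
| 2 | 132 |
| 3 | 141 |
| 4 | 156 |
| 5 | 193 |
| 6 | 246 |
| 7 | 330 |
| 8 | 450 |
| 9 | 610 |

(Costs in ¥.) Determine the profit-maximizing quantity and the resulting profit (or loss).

Q = 8; profit = ¥566

Compute π = P·Q − TC at each output: Q=0: -122; Q=1: -1; Q=2: 122; Q=3: 240; Q=4: 352; Q=5: 442; Q=6: 516; Q=7: 559; Q=8: 566; Q=9: 533.
Profit is maximized at Q = 8. AVC there is 328/8 = ¥41 ≤ P, so producing beats shutting down (which would give -¥122).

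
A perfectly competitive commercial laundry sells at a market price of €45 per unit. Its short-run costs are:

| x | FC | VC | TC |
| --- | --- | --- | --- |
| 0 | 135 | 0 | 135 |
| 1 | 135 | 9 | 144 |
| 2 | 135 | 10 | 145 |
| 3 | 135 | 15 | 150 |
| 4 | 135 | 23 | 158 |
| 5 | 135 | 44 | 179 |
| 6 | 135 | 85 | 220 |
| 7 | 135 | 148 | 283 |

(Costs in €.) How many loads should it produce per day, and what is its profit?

Compute π = P·x − TC at each output: x=0: -135; x=1: -99; x=2: -55; x=3: -15; x=4: 22; x=5: 46; x=6: 50; x=7: 32.
Profit is maximized at x = 6. AVC there is 85/6 = €14.17 ≤ P, so producing beats shutting down (which would give -€135).

x = 6; profit = €50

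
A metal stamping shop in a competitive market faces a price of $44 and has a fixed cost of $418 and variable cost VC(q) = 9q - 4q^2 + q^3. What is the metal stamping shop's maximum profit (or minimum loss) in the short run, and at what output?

AVC = 9 - 4q + q^2; min AVC = $5 at q = 2. Since P = $44 ≥ min AVC, the firm produces.
With MC = 9 - 8q + 3q^2, P = MC on the upward-sloping part at q* = 5.
TR = 44·5 = 220. TC = 418 + 70 = 488. Profit = 220 − 488 = -$268.
That loss of $268 beats the $418 the firm would lose by shutting down; producing recovers $150 of fixed cost.

Profit = -$268 at q = 5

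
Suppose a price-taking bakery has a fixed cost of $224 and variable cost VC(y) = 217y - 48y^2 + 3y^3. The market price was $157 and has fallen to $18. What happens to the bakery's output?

MC = 217 - 96y + 9y^2; the shutdown threshold is min AVC = $25 (at y = 8).
With P = $157 above the shutdown price, P = MC gives y = 10.
At P = $18 < min AVC = $25, price no longer covers variable cost at any output, so the firm shuts down: y = 0.

Output falls from 10 to 0 (the firm shuts down)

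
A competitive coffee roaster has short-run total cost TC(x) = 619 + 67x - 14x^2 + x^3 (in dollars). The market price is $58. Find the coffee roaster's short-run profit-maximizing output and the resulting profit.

Profit = -$295 at x = 9

AVC = 67 - 14x + x^2 has its minimum $18 at x = 7; price $58 clears that bar, so the firm operates.
MC = 67 - 28x + 3x^2. Setting P = MC and taking the root on the rising branch gives x* = 9.
TR = 58·9 = 522. TC = 619 + 198 = 817. Profit = 522 − 817 = -$295.
By producing, the firm covers all variable cost plus $324 of fixed cost; shutting down would lose the full $619.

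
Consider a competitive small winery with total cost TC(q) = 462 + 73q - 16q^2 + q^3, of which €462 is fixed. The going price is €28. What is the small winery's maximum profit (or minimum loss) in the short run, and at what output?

AVC = 73 - 16q + q^2; min AVC = €9 at q = 8. Since P = €28 ≥ min AVC, the firm produces.
MC = 73 - 32q + 3q^2. Setting P = MC and taking the root on the rising branch gives q* = 9.
TR = 28·9 = 252. TC = 462 + 90 = 552. Profit = 252 − 552 = -€300.
Shutting down would mean losing the fixed cost of €462, so operating at a loss of €300 is better by €162.

Profit = -€300 at q = 9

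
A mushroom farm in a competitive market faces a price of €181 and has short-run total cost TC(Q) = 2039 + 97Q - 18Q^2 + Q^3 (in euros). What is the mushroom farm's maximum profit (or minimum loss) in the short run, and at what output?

Profit = -€79 at Q = 14

AVC = 97 - 18Q + Q^2; min AVC = €16 at Q = 9. Since P = €181 ≥ min AVC, the firm produces.
MC = 97 - 36Q + 3Q^2. Setting P = MC and taking the root on the rising branch gives Q* = 14.
TR = 181·14 = 2534. TC = 2039 + 574 = 2613. Profit = 2534 − 2613 = -€79.
That loss of €79 beats the €2039 the firm would lose by shutting down; producing recovers €1960 of fixed cost.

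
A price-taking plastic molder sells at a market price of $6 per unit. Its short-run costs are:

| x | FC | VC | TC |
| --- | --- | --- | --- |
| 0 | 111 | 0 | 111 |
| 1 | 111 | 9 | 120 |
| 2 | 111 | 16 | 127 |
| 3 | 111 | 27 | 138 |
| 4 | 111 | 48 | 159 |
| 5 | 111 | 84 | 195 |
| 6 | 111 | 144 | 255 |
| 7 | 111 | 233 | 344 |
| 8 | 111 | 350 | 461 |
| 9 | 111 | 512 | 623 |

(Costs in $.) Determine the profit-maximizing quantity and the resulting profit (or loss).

x = 0 (shut down); profit = -$111

Tabulate TR − TC: x=0: -111; x=1: -114; x=2: -115; x=3: -120; x=4: -135; x=5: -165; x=6: -219; x=7: -302; x=8: -413; x=9: -569.
Profit is highest at x = 0. Equivalently, the lowest AVC in the table is 16/2 ≈ $8 at x = 2, and P = $6 falls below it — price never covers variable cost, so the firm shuts down and loses only its fixed cost.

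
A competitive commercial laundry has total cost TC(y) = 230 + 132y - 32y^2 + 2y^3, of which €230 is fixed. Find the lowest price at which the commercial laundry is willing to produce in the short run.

€4 per unit

The firm shuts down when price falls below the minimum of average variable cost. AVC = VC/y = 132 - 32y + 2y^2.
dAVC/dy = -32 + 4y = 0 gives y = 8. min AVC = 132 - 32·8 + 2·8^2 = 4.
So the shutdown price is €4.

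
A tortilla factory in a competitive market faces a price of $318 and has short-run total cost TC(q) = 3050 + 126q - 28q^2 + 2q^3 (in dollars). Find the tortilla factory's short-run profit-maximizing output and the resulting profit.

AVC = 126 - 28q + 2q^2 has its minimum $28 at q = 7; price $318 clears that bar, so the firm operates.
With MC = 126 - 56q + 6q^2, P = MC on the upward-sloping part at q* = 12.
TR = 318·12 = 3816. TC = 3050 + 936 = 3986. Profit = 3816 − 3986 = -$170.
By producing, the firm covers all variable cost plus $2880 of fixed cost; shutting down would lose the full $3050.

Profit = -$170 at q = 12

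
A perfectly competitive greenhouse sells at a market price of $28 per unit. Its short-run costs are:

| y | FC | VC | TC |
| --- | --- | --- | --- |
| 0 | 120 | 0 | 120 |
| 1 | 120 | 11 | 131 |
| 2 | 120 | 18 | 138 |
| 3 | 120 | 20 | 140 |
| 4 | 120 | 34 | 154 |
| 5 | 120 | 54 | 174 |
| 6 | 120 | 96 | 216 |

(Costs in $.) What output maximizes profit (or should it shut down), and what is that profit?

Profit at each row (π = 28y − TC): y=0: -120; y=1: -103; y=2: -82; y=3: -56; y=4: -42; y=5: -34; y=6: -48.
Profit is maximized at y = 5. AVC there is 54/5 = $10.80 ≤ P, so producing beats shutting down (which would give -$120).

y = 5; profit = -$34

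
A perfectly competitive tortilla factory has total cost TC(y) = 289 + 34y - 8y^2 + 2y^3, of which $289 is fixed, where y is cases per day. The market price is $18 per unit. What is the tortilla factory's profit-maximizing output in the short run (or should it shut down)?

From TC, MC = TC'(y) = 34 - 16y + 6y^2 and AVC = VC/y = 34 - 8y + 2y^2.
AVC hits its minimum where MC = AVC, at y = 2, giving min AVC = 34 - 8·2 + 2·2^2 = $26.
P = $18 lies below min AVC = $26; no output level covers variable cost.
Shutting down limits the loss to fixed cost, $289.

Shut down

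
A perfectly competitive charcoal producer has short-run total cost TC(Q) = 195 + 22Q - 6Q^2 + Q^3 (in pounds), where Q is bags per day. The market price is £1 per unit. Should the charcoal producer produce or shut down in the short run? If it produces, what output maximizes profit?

Shut down

From TC, MC = TC'(Q) = 22 - 12Q + 3Q^2 and AVC = VC/Q = 22 - 6Q + Q^2.
AVC is minimized where dAVC/dQ = -6 + 2Q = 0, at Q = 3; min AVC = 22 - 6·3 + 3^2 = £13.
With P < min AVC (£1 < £13), every unit sold adds to the loss.
Best response: produce nothing and absorb the £195 fixed cost.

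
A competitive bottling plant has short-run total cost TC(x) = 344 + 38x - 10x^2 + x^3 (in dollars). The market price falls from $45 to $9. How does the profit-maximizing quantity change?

Output falls from 7 to 0 (the firm shuts down)

MC = 38 - 20x + 3x^2; the shutdown threshold is min AVC = $13 (at x = 5).
At P = $45 ≥ min AVC, set P = MC on the rising branch: x = 7.
At P = $9 < min AVC = $13, price no longer covers variable cost at any output, so the firm shuts down: x = 0.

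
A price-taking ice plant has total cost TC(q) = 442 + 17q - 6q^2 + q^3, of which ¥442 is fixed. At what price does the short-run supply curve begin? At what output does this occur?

Short-run supply begins at min AVC. From VC = 17q - 6q^2 + q^3, AVC = 17 - 6q + q^2.
At the minimum of AVC, MC = AVC. MC = 17 - 12q + 3q^2; setting MC = AVC gives 2q^2 - 6q = 0, so q = 3. min AVC = 8.
The firm shuts down for any P below ¥8.

¥8 per unit, at q = 3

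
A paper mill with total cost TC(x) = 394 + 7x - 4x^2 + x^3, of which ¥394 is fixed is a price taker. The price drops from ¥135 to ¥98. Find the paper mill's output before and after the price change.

Output falls from 8 to 7

AVC = 7 - 4x + x^2, minimized at x = 2 where min AVC = ¥3. MC = 7 - 8x + 3x^2.
With P = ¥135 above the shutdown price, P = MC gives x = 8.
At P = ¥98 ≥ min AVC, set P = MC: x = 7. The firm stays open but cuts output.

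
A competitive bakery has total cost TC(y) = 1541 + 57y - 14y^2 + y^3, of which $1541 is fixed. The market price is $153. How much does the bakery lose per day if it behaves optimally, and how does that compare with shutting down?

Profit = -$101 at y = 12

AVC = 57 - 14y + y^2; min AVC = $8 at y = 7. Since P = $153 ≥ min AVC, the firm produces.
With MC = 57 - 28y + 3y^2, P = MC on the upward-sloping part at y* = 12.
TR = 153·12 = 1836. TC = 1541 + 396 = 1937. Profit = 1836 − 1937 = -$101.
Shutting down would mean losing the fixed cost of $1541, so operating at a loss of $101 is better by $1440.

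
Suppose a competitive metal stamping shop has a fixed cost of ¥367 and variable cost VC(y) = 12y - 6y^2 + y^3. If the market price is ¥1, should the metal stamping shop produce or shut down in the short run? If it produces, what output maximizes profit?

Variable cost is VC = 12y - 6y^2 + y^3, so AVC = VC/y = 12 - 6y + y^2 and MC = dTC/dy = 12 - 12y + 3y^2.
The AVC parabola has its vertex at y = 6/2 = 3, where AVC = 12 - 6·3 + 3^2 = ¥3.
P = ¥1 lies below min AVC = ¥3; no output level covers variable cost.
Shutting down limits the loss to fixed cost, ¥367.

Shut down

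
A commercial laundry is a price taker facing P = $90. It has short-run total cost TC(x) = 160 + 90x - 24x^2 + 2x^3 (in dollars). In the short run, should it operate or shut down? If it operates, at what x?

Produce at x = 8

Variable cost is VC = 90x - 24x^2 + 2x^3, so AVC = VC/x = 90 - 24x + 2x^2 and MC = dTC/dx = 90 - 48x + 6x^2.
AVC is minimized where dAVC/dx = -24 + 4x = 0, at x = 6; min AVC = 90 - 24·6 + 2·6^2 = $18.
P = $90 exceeds min AVC = $18, so the firm stays open.
P = MC gives -48x + 6x^2 = 0, with roots 0 and 8. Take the larger (rising MC): x* = 8.
Check: AVC at x = 8 is $26 ≤ P, so revenue covers variable cost.
Profit = P·x − TC = 90·8 − 368 = $352.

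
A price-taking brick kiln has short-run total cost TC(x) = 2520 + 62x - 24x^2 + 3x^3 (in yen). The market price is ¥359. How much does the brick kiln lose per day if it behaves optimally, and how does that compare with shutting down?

AVC = 62 - 24x + 3x^2; min AVC = ¥14 at x = 4. Since P = ¥359 ≥ min AVC, the firm produces.
With MC = 62 - 48x + 9x^2, P = MC on the upward-sloping part at x* = 9.
TR = 359·9 = 3231. TC = 2520 + 801 = 3321. Profit = 3231 − 3321 = -¥90.
Shutting down would mean losing the fixed cost of ¥2520, so operating at a loss of ¥90 is better by ¥2430.

Profit = -¥90 at x = 9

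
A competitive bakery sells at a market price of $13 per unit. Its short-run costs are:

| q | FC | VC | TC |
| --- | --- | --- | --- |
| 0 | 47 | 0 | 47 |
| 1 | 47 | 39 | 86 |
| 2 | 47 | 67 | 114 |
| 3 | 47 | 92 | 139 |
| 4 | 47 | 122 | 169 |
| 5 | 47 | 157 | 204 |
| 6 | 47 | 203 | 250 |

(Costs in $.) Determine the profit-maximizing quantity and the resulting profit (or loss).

q = 0 (shut down); profit = -$47

Compute π = P·q − TC at each output: q=0: -47; q=1: -73; q=2: -88; q=3: -100; q=4: -117; q=5: -139; q=6: -172.
Profit is highest at q = 0. Equivalently, the lowest AVC in the table is 122/4 ≈ $30.50 at q = 4, and P = $13 falls below it — price never covers variable cost, so the firm shuts down and loses only its fixed cost.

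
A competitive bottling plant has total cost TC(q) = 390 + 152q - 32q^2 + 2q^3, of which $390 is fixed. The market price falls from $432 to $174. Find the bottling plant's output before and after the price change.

AVC = 152 - 32q + 2q^2, minimized at q = 8 where min AVC = $24. MC = 152 - 64q + 6q^2.
With P = $432 above the shutdown price, P = MC gives q = 14.
At P = $174 ≥ min AVC, set P = MC: q = 11. The firm stays open but cuts output.

Output falls from 14 to 11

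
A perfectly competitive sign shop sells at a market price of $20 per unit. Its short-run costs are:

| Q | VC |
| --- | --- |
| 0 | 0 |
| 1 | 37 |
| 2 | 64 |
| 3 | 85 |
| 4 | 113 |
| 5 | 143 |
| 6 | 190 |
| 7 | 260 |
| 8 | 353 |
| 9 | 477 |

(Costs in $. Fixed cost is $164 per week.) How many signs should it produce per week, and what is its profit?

Q = 0 (shut down); profit = -$164

Tabulate TR − TC: Q=0: -164; Q=1: -181; Q=2: -188; Q=3: -189; Q=4: -197; Q=5: -207; Q=6: -234; Q=7: -284; Q=8: -357; Q=9: -461.
Profit is highest at Q = 0. Equivalently, the lowest AVC in the table is 113/4 ≈ $28.25 at Q = 4, and P = $20 falls below it — price never covers variable cost, so the firm shuts down and loses only its fixed cost.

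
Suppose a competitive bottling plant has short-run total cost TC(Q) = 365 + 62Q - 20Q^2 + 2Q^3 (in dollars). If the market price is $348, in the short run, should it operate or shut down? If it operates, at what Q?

Produce at Q = 11

Strip out fixed cost: VC = 62Q - 20Q^2 + 2Q^3. Then AVC = 62 - 20Q + 2Q^2 and MC = 62 - 40Q + 6Q^2.
AVC is minimized where dAVC/dQ = -20 + 4Q = 0, at Q = 5; min AVC = 62 - 20·5 + 2·5^2 = $12.
Since P = $348 ≥ min AVC = $12, price covers variable cost and the firm should produce.
Set P = MC: 348 = 62 - 40Q + 6Q^2 → -286 - 40Q + 6Q^2 = 0. The roots are Q = -13/3 and Q = 11; the profit-maximizing output is on the rising part of MC, so Q* = 11.
Check: AVC at Q = 11 is $84 ≤ P, so revenue covers variable cost.
Profit = P·Q − TC = 348·11 − 1289 = $2539.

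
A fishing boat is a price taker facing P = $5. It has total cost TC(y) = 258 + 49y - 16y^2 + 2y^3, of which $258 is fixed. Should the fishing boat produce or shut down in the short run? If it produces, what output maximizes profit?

From TC, MC = TC'(y) = 49 - 32y + 6y^2 and AVC = VC/y = 49 - 16y + 2y^2.
The AVC parabola has its vertex at y = 16/4 = 4, where AVC = 49 - 16·4 + 2·4^2 = $17.
With P < min AVC ($5 < $17), every unit sold adds to the loss.
Best response: produce nothing and absorb the $258 fixed cost.

Shut down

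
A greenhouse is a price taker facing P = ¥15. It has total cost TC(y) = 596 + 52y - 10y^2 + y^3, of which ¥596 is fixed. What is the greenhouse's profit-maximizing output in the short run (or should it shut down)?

Shut down

From TC, MC = TC'(y) = 52 - 20y + 3y^2 and AVC = VC/y = 52 - 10y + y^2.
AVC is minimized where dAVC/dy = -10 + 2y = 0, at y = 5; min AVC = 52 - 10·5 + 5^2 = ¥27.
Since P = ¥15 < min AVC = ¥27, price fails to cover variable cost at any output.
Best response: produce nothing and absorb the ¥596 fixed cost.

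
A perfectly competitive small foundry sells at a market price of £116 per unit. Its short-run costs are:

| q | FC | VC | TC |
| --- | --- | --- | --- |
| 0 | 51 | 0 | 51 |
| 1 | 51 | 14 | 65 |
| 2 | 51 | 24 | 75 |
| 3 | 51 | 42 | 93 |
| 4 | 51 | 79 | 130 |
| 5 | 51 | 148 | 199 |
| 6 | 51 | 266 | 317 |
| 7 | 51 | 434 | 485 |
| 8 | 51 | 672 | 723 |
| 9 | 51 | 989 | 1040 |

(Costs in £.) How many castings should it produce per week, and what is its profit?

q = 5; profit = £381

Profit at each row (π = 116q − TC): q=0: -51; q=1: 51; q=2: 157; q=3: 255; q=4: 334; q=5: 381; q=6: 379; q=7: 327; q=8: 205; q=9: 4.
Profit is maximized at q = 5. AVC there is 148/5 = £29.60 ≤ P, so producing beats shutting down (which would give -£51).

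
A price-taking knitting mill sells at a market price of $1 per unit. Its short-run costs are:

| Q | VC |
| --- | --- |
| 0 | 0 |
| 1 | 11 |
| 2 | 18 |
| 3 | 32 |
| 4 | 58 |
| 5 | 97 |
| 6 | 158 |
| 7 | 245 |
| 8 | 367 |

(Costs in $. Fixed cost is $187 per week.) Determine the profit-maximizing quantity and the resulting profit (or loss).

Q = 0 (shut down); profit = -$187

Compute π = P·Q − TC at each output: Q=0: -187; Q=1: -197; Q=2: -203; Q=3: -216; Q=4: -241; Q=5: -279; Q=6: -339; Q=7: -425; Q=8: -546.
Profit is highest at Q = 0. Equivalently, the lowest AVC in the table is 18/2 ≈ $9 at Q = 2, and P = $1 falls below it — price never covers variable cost, so the firm shuts down and loses only its fixed cost.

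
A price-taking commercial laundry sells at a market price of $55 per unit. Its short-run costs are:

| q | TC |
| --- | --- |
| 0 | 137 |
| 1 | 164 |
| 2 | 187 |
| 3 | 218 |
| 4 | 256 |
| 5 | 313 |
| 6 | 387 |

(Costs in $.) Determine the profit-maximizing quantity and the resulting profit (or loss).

q = 4; profit = -$36

Tabulate TR − TC: q=0: -137; q=1: -109; q=2: -77; q=3: -53; q=4: -36; q=5: -38; q=6: -57.
Profit is maximized at q = 4. AVC there is 119/4 = $29.75 ≤ P, so producing beats shutting down (which would give -$137).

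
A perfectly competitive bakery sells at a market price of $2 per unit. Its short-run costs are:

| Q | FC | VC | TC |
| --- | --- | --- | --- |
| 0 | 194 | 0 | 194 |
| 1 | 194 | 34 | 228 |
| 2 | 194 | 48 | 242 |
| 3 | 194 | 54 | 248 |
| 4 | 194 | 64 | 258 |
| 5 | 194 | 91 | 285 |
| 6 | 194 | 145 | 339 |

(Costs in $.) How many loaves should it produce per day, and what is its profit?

Q = 0 (shut down); profit = -$194

Compute π = P·Q − TC at each output: Q=0: -194; Q=1: -226; Q=2: -238; Q=3: -242; Q=4: -250; Q=5: -275; Q=6: -327.
Profit is highest at Q = 0. Equivalently, the lowest AVC in the table is 64/4 ≈ $16 at Q = 4, and P = $2 falls below it — price never covers variable cost, so the firm shuts down and loses only its fixed cost.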